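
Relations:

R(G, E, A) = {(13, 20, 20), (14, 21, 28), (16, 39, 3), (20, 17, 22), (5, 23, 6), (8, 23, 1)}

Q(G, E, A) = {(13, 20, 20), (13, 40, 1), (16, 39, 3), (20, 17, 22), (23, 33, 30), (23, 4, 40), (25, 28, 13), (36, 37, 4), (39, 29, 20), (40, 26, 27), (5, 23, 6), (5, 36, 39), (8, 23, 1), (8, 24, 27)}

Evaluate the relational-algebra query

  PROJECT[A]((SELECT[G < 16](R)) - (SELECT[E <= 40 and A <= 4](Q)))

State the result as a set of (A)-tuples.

Apply σ_{G < 16}; surviving tuples: {(13, 20, 20), (14, 21, 28), (5, 23, 6), (8, 23, 1)}
Apply σ_{E <= 40 and A <= 4}; surviving tuples: {(13, 40, 1), (16, 39, 3), (36, 37, 4), (8, 23, 1)}
Difference: {(13, 20, 20), (14, 21, 28), (5, 23, 6), (8, 23, 1)} with {(13, 40, 1), (16, 39, 3), (36, 37, 4), (8, 23, 1)} → {(13, 20, 20), (14, 21, 28), (5, 23, 6)}
Keep only column(s) A: {20, 28, 6}

{20, 28, 6}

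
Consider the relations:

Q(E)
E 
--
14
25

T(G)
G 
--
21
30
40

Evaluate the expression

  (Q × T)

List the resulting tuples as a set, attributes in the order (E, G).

{(14, 21), (14, 30), (14, 40), (25, 21), (25, 30), (25, 40)}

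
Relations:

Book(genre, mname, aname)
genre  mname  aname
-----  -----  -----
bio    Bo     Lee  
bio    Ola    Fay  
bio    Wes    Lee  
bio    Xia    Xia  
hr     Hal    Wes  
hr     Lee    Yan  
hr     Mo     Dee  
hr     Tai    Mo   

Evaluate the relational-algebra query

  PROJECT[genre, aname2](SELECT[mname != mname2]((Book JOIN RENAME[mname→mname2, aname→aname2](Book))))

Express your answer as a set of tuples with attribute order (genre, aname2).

ρ[mname→mname2, aname→aname2]: schema becomes (genre, mname2, aname2); tuples unchanged.
Joining Book and RENAME[mname→mname2, aname→aname2](Book) on genre yields {(bio, Bo, Lee, Bo, Lee), (bio, Bo, Lee, Ola, Fay), (bio, Bo, Lee, Wes, Lee), (bio, Bo, Lee, Xia, Xia), (bio, Ola, Fay, Bo, Lee), (bio, Ola, Fay, Ola, Fay), (bio, Ola, Fay, Wes, Lee), (bio, Ola, Fay, Xia, Xia), (bio, Wes, Lee, Bo, Lee), (bio, Wes, Lee, Ola, Fay), (bio, Wes, Lee, Wes, Lee), (bio, Wes, Lee, Xia, Xia), (bio, Xia, Xia, Bo, Lee), (bio, Xia, Xia, Ola, Fay), (bio, Xia, Xia, Wes, Lee), (bio, Xia, Xia, Xia, Xia), (hr, Hal, Wes, Hal, Wes), (hr, Hal, Wes, Lee, Yan), (hr, Hal, Wes, Mo, Dee), (hr, Hal, Wes, Tai, Mo), (hr, Lee, Yan, Hal, Wes), (hr, Lee, Yan, Lee, Yan), (hr, Lee, Yan, Mo, Dee), (hr, Lee, Yan, Tai, Mo), (hr, Mo, Dee, Hal, Wes), (hr, Mo, Dee, Lee, Yan), (hr, Mo, Dee, Mo, Dee), (hr, Mo, Dee, Tai, Mo), (hr, Tai, Mo, Hal, Wes), (hr, Tai, Mo, Lee, Yan), (hr, Tai, Mo, Mo, Dee), (hr, Tai, Mo, Tai, Mo)}.
σ[mname != mname2]: keep tuples satisfying mname != mname2 → {(bio, Bo, Lee, Ola, Fay), (bio, Bo, Lee, Wes, Lee), (bio, Bo, Lee, Xia, Xia), (bio, Ola, Fay, Bo, Lee), (bio, Ola, Fay, Wes, Lee), (bio, Ola, Fay, Xia, Xia), (bio, Wes, Lee, Bo, Lee), (bio, Wes, Lee, Ola, Fay), (bio, Wes, Lee, Xia, Xia), (bio, Xia, Xia, Bo, Lee), (bio, Xia, Xia, Ola, Fay), (bio, Xia, Xia, Wes, Lee), (hr, Hal, Wes, Lee, Yan), (hr, Hal, Wes, Mo, Dee), (hr, Hal, Wes, Tai, Mo), (hr, Lee, Yan, Hal, Wes), (hr, Lee, Yan, Mo, Dee), (hr, Lee, Yan, Tai, Mo), (hr, Mo, Dee, Hal, Wes), (hr, Mo, Dee, Lee, Yan), (hr, Mo, Dee, Tai, Mo), (hr, Tai, Mo, Hal, Wes), (hr, Tai, Mo, Lee, Yan), (hr, Tai, Mo, Mo, Dee)}
π_{genre, aname2} gives {(bio, Fay), (bio, Lee), (bio, Xia), (hr, Dee), (hr, Mo), (hr, Wes), (hr, Yan)} (17 duplicate(s) eliminated).

{(bio, Fay), (bio, Lee), (bio, Xia), (hr, Dee), (hr, Mo), (hr, Wes), (hr, Yan)}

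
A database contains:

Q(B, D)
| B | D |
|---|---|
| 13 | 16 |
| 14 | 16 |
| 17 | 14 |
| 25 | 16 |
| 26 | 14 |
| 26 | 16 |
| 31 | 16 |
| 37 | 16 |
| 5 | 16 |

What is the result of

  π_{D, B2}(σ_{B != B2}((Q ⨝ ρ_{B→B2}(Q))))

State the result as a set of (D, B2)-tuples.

{(14, 17), (14, 26), (16, 13), (16, 14), (16, 25), (16, 26), (16, 31), (16, 37), (16, 5)}

ρ[B→B2]: schema becomes (B2, D); tuples unchanged.
Natural join on D: {(13, 16, 13), (13, 16, 14), (13, 16, 25), (13, 16, 26), (13, 16, 31), (13, 16, 37), (13, 16, 5), (14, 16, 13), (14, 16, 14), (14, 16, 25), (14, 16, 26), (14, 16, 31), (14, 16, 37), (14, 16, 5), (17, 14, 17), (17, 14, 26), (25, 16, 13), (25, 16, 14), (25, 16, 25), (25, 16, 26), (25, 16, 31), (25, 16, 37), (25, 16, 5), (26, 14, 17), (26, 14, 26), (26, 16, 13), (26, 16, 14), (26, 16, 25), (26, 16, 26), (26, 16, 31), (26, 16, 37), (26, 16, 5), (31, 16, 13), (31, 16, 14), (31, 16, 25), (31, 16, 26), (31, 16, 31), (31, 16, 37), (31, 16, 5), (37, 16, 13), (37, 16, 14), (37, 16, 25), (37, 16, 26), (37, 16, 31), (37, 16, 37), (37, 16, 5), (5, 16, 13), (5, 16, 14), (5, 16, 25), (5, 16, 26), (5, 16, 31), (5, 16, 37), (5, 16, 5)}
σ[B != B2]: keep tuples satisfying B != B2 → {(13, 16, 14), (13, 16, 25), (13, 16, 26), (13, 16, 31), (13, 16, 37), (13, 16, 5), (14, 16, 13), (14, 16, 25), (14, 16, 26), (14, 16, 31), (14, 16, 37), (14, 16, 5), (17, 14, 26), (25, 16, 13), (25, 16, 14), (25, 16, 26), (25, 16, 31), (25, 16, 37), (25, 16, 5), (26, 14, 17), (26, 16, 13), (26, 16, 14), (26, 16, 25), (26, 16, 31), (26, 16, 37), (26, 16, 5), (31, 16, 13), (31, 16, 14), (31, 16, 25), (31, 16, 26), (31, 16, 37), (31, 16, 5), (37, 16, 13), (37, 16, 14), (37, 16, 25), (37, 16, 26), (37, 16, 31), (37, 16, 5), (5, 16, 13), (5, 16, 14), (5, 16, 25), (5, 16, 26), (5, 16, 31), (5, 16, 37)}
π[D, B2]: project onto (D, B2) (35 duplicate(s) eliminated) → {(14, 17), (14, 26), (16, 13), (16, 14), (16, 25), (16, 26), (16, 31), (16, 37), (16, 5)}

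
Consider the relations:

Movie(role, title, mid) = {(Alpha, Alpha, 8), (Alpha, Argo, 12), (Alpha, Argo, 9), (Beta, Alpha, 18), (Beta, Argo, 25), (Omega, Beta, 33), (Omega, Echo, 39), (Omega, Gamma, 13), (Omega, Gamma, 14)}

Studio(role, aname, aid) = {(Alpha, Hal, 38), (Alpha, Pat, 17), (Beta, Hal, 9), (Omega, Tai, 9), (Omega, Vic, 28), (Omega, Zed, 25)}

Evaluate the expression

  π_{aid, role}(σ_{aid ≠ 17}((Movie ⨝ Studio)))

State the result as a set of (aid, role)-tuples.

Joining Movie and Studio on role yields {(Alpha, Alpha, 8, Hal, 38), (Alpha, Alpha, 8, Pat, 17), (Alpha, Argo, 12, Hal, 38), (Alpha, Argo, 12, Pat, 17), (Alpha, Argo, 9, Hal, 38), (Alpha, Argo, 9, Pat, 17), (Beta, Alpha, 18, Hal, 9), (Beta, Argo, 25, Hal, 9), (Omega, Beta, 33, Tai, 9), (Omega, Beta, 33, Vic, 28), (Omega, Beta, 33, Zed, 25), (Omega, Echo, 39, Tai, 9), (Omega, Echo, 39, Vic, 28), (Omega, Echo, 39, Zed, 25), (Omega, Gamma, 13, Tai, 9), (Omega, Gamma, 13, Vic, 28), (Omega, Gamma, 13, Zed, 25), (Omega, Gamma, 14, Tai, 9), (Omega, Gamma, 14, Vic, 28), (Omega, Gamma, 14, Zed, 25)}.
Selection aid ≠ 17: {(Alpha, Alpha, 8, Hal, 38), (Alpha, Argo, 12, Hal, 38), (Alpha, Argo, 9, Hal, 38), (Beta, Alpha, 18, Hal, 9), (Beta, Argo, 25, Hal, 9), (Omega, Beta, 33, Tai, 9), (Omega, Beta, 33, Vic, 28), (Omega, Beta, 33, Zed, 25), (Omega, Echo, 39, Tai, 9), (Omega, Echo, 39, Vic, 28), (Omega, Echo, 39, Zed, 25), (Omega, Gamma, 13, Tai, 9), (Omega, Gamma, 13, Vic, 28), (Omega, Gamma, 13, Zed, 25), (Omega, Gamma, 14, Tai, 9), (Omega, Gamma, 14, Vic, 28), (Omega, Gamma, 14, Zed, 25)}
π[aid, role]: project onto (aid, role) (12 duplicate(s) eliminated) → {(25, Omega), (28, Omega), (38, Alpha), (9, Beta), (9, Omega)}

{(25, Omega), (28, Omega), (38, Alpha), (9, Beta), (9, Omega)}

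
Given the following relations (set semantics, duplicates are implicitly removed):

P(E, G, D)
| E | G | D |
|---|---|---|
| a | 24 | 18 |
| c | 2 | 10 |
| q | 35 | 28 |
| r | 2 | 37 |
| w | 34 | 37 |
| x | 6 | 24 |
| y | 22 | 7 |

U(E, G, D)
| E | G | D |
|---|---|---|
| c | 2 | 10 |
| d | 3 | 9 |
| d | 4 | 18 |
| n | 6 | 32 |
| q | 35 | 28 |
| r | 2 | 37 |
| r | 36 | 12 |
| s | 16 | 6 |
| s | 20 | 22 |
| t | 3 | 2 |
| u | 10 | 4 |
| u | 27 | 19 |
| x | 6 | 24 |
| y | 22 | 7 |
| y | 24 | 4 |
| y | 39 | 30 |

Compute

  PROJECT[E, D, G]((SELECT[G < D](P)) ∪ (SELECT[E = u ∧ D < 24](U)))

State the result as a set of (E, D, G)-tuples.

{(c, 10, 2), (r, 37, 2), (u, 19, 27), (u, 4, 10), (w, 37, 34), (x, 24, 6)}

Apply σ_{G < D}; surviving tuples: {(c, 2, 10), (r, 2, 37), (w, 34, 37), (x, 6, 24)}
Apply σ_{E = u ∧ D < 24}; surviving tuples: {(u, 10, 4), (u, 27, 19)}
Set union of the two operands is {(c, 2, 10), (r, 2, 37), (u, 10, 4), (u, 27, 19), (w, 34, 37), (x, 6, 24)}.
Projecting to E, D, G: {(c, 10, 2), (r, 37, 2), (u, 19, 27), (u, 4, 10), (w, 37, 34), (x, 24, 6)}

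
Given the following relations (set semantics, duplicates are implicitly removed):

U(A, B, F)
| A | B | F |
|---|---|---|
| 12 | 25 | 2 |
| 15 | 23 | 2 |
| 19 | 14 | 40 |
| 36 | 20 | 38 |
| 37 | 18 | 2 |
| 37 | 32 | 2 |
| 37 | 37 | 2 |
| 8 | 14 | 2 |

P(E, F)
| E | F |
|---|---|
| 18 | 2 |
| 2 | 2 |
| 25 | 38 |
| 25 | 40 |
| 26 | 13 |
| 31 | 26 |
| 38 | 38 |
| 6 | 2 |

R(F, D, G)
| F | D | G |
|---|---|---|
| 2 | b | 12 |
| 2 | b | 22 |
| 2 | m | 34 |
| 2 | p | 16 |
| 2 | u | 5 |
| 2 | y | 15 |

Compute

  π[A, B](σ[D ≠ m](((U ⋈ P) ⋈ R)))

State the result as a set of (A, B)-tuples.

{(12, 25), (15, 23), (37, 18), (37, 32), (37, 37), (8, 14)}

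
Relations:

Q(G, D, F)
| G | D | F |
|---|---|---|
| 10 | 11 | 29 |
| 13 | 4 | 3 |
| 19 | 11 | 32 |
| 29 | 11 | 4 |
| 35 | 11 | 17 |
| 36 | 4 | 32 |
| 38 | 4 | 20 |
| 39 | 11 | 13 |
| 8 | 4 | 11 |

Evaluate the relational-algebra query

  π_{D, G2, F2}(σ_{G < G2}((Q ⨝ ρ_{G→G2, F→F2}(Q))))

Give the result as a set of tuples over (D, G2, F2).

ρ[G→G2, F→F2]: schema becomes (G2, D, F2); tuples unchanged.
Joining Q and ρ_{G→G2, F→F2}(Q) on D yields {(10, 11, 29, 10, 29), (10, 11, 29, 19, 32), (10, 11, 29, 29, 4), (10, 11, 29, 35, 17), (10, 11, 29, 39, 13), (13, 4, 3, 13, 3), (13, 4, 3, 36, 32), (13, 4, 3, 38, 20), (13, 4, 3, 8, 11), (19, 11, 32, 10, 29), (19, 11, 32, 19, 32), (19, 11, 32, 29, 4), (19, 11, 32, 35, 17), (19, 11, 32, 39, 13), (29, 11, 4, 10, 29), (29, 11, 4, 19, 32), (29, 11, 4, 29, 4), (29, 11, 4, 35, 17), (29, 11, 4, 39, 13), (35, 11, 17, 10, 29), (35, 11, 17, 19, 32), (35, 11, 17, 29, 4), (35, 11, 17, 35, 17), (35, 11, 17, 39, 13), (36, 4, 32, 13, 3), (36, 4, 32, 36, 32), (36, 4, 32, 38, 20), (36, 4, 32, 8, 11), (38, 4, 20, 13, 3), (38, 4, 20, 36, 32), (38, 4, 20, 38, 20), (38, 4, 20, 8, 11), (39, 11, 13, 10, 29), (39, 11, 13, 19, 32), (39, 11, 13, 29, 4), (39, 11, 13, 35, 17), (39, 11, 13, 39, 13), (8, 4, 11, 13, 3), (8, 4, 11, 36, 32), (8, 4, 11, 38, 20), (8, 4, 11, 8, 11)}.
σ[G < G2]: keep tuples satisfying G < G2 → {(10, 11, 29, 19, 32), (10, 11, 29, 29, 4), (10, 11, 29, 35, 17), (10, 11, 29, 39, 13), (13, 4, 3, 36, 32), (13, 4, 3, 38, 20), (19, 11, 32, 29, 4), (19, 11, 32, 35, 17), (19, 11, 32, 39, 13), (29, 11, 4, 35, 17), (29, 11, 4, 39, 13), (35, 11, 17, 39, 13), (36, 4, 32, 38, 20), (8, 4, 11, 13, 3), (8, 4, 11, 36, 32), (8, 4, 11, 38, 20)}
π[D, G2, F2]: project onto (D, G2, F2) (9 duplicate(s) eliminated) → {(11, 19, 32), (11, 29, 4), (11, 35, 17), (11, 39, 13), (4, 13, 3), (4, 36, 32), (4, 38, 20)}

{(11, 19, 32), (11, 29, 4), (11, 35, 17), (11, 39, 13), (4, 13, 3), (4, 36, 32), (4, 38, 20)}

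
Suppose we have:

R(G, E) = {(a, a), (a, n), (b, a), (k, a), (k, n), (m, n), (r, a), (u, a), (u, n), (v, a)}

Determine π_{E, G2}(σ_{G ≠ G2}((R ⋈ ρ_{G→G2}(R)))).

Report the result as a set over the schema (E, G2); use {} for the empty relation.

{(a, a), (a, b), (a, k), (a, r), (a, u), (a, v), (n, a), (n, k), (n, m), (n, u)}

ρ[G→G2]: schema becomes (G2, E); tuples unchanged.
R ⋈ ρ_{G→G2}(R) (natural join on E): {(a, a, a), (a, a, b), (a, a, k), (a, a, r), (a, a, u), (a, a, v), (a, n, a), (a, n, k), (a, n, m), (a, n, u), (b, a, a), (b, a, b), (b, a, k), (b, a, r), (b, a, u), (b, a, v), (k, a, a), (k, a, b), (k, a, k), (k, a, r), (k, a, u), (k, a, v), (k, n, a), (k, n, k), (k, n, m), (k, n, u), (m, n, a), (m, n, k), (m, n, m), (m, n, u), (r, a, a), (r, a, b), (r, a, k), (r, a, r), (r, a, u), (r, a, v), (u, a, a), (u, a, b), (u, a, k), (u, a, r), (u, a, u), (u, a, v), (u, n, a), (u, n, k), (u, n, m), (u, n, u), (v, a, a), (v, a, b), (v, a, k), (v, a, r), (v, a, u), (v, a, v)}
Filtering on G ≠ G2 leaves {(a, a, b), (a, a, k), (a, a, r), (a, a, u), (a, a, v), (a, n, k), (a, n, m), (a, n, u), (b, a, a), (b, a, k), (b, a, r), (b, a, u), (b, a, v), (k, a, a), (k, a, b), (k, a, r), (k, a, u), (k, a, v), (k, n, a), (k, n, m), (k, n, u), (m, n, a), (m, n, k), (m, n, u), (r, a, a), (r, a, b), (r, a, k), (r, a, u), (r, a, v), (u, a, a), (u, a, b), (u, a, k), (u, a, r), (u, a, v), (u, n, a), (u, n, k), (u, n, m), (v, a, a), (v, a, b), (v, a, k), (v, a, r), (v, a, u)}.
π_{E, G2} gives {(a, a), (a, b), (a, k), (a, r), (a, u), (a, v), (n, a), (n, k), (n, m), (n, u)} (32 duplicate(s) eliminated).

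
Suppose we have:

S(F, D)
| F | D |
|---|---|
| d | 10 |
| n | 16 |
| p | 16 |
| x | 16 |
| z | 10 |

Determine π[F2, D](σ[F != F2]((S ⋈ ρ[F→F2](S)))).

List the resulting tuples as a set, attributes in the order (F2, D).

{(d, 10), (n, 16), (p, 16), (x, 16), (z, 10)}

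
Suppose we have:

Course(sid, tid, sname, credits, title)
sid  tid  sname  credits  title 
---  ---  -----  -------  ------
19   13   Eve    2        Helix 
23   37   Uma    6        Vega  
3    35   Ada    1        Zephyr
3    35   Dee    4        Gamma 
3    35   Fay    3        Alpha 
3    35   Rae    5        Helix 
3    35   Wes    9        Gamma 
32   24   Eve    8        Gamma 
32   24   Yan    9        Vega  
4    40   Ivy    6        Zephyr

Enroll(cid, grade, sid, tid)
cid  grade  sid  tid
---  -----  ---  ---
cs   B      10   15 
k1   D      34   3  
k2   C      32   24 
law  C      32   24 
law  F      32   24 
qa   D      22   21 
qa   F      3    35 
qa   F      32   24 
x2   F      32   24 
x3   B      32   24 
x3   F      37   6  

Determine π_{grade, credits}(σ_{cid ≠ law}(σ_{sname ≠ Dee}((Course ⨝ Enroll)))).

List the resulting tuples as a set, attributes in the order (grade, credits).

Natural join on sid, tid: {(3, 35, Ada, 1, Zephyr, qa, F), (3, 35, Dee, 4, Gamma, qa, F), (3, 35, Fay, 3, Alpha, qa, F), (3, 35, Rae, 5, Helix, qa, F), (3, 35, Wes, 9, Gamma, qa, F), (32, 24, Eve, 8, Gamma, k2, C), (32, 24, Eve, 8, Gamma, law, C), (32, 24, Eve, 8, Gamma, law, F), (32, 24, Eve, 8, Gamma, qa, F), (32, 24, Eve, 8, Gamma, x2, F), (32, 24, Eve, 8, Gamma, x3, B), (32, 24, Yan, 9, Vega, k2, C), (32, 24, Yan, 9, Vega, law, C), (32, 24, Yan, 9, Vega, law, F), (32, 24, Yan, 9, Vega, qa, F), (32, 24, Yan, 9, Vega, x2, F), (32, 24, Yan, 9, Vega, x3, B)}
σ[sname ≠ Dee]: keep tuples satisfying sname ≠ Dee → {(3, 35, Ada, 1, Zephyr, qa, F), (3, 35, Fay, 3, Alpha, qa, F), (3, 35, Rae, 5, Helix, qa, F), (3, 35, Wes, 9, Gamma, qa, F), (32, 24, Eve, 8, Gamma, k2, C), (32, 24, Eve, 8, Gamma, law, C), (32, 24, Eve, 8, Gamma, law, F), (32, 24, Eve, 8, Gamma, qa, F), (32, 24, Eve, 8, Gamma, x2, F), (32, 24, Eve, 8, Gamma, x3, B), (32, 24, Yan, 9, Vega, k2, C), (32, 24, Yan, 9, Vega, law, C), (32, 24, Yan, 9, Vega, law, F), (32, 24, Yan, 9, Vega, qa, F), (32, 24, Yan, 9, Vega, x2, F), (32, 24, Yan, 9, Vega, x3, B)}
σ[cid ≠ law]: keep tuples satisfying cid ≠ law → {(3, 35, Ada, 1, Zephyr, qa, F), (3, 35, Fay, 3, Alpha, qa, F), (3, 35, Rae, 5, Helix, qa, F), (3, 35, Wes, 9, Gamma, qa, F), (32, 24, Eve, 8, Gamma, k2, C), (32, 24, Eve, 8, Gamma, qa, F), (32, 24, Eve, 8, Gamma, x2, F), (32, 24, Eve, 8, Gamma, x3, B), (32, 24, Yan, 9, Vega, k2, C), (32, 24, Yan, 9, Vega, qa, F), (32, 24, Yan, 9, Vega, x2, F), (32, 24, Yan, 9, Vega, x3, B)}
Keep only column(s) grade, credits (3 duplicate(s) eliminated): {(B, 8), (B, 9), (C, 8), (C, 9), (F, 1), (F, 3), (F, 5), (F, 8), (F, 9)}

{(B, 8), (B, 9), (C, 8), (C, 9), (F, 1), (F, 3), (F, 5), (F, 8), (F, 9)}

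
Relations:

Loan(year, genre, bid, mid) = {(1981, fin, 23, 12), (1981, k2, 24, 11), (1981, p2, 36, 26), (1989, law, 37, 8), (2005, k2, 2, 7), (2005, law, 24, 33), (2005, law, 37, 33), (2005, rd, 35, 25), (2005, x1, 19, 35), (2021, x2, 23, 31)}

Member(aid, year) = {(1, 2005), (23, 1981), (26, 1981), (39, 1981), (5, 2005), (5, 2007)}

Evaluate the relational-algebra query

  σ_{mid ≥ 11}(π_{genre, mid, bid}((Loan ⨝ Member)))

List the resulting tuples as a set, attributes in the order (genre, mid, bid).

{(fin, 12, 23), (k2, 11, 24), (law, 33, 24), (law, 33, 37), (p2, 26, 36), (rd, 25, 35), (x1, 35, 19)}

Loan ⋈ Member (natural join on year): {(1981, fin, 23, 12, 23), (1981, fin, 23, 12, 26), (1981, fin, 23, 12, 39), (1981, k2, 24, 11, 23), (1981, k2, 24, 11, 26), (1981, k2, 24, 11, 39), (1981, p2, 36, 26, 23), (1981, p2, 36, 26, 26), (1981, p2, 36, 26, 39), (2005, k2, 2, 7, 1), (2005, k2, 2, 7, 5), (2005, law, 24, 33, 1), (2005, law, 24, 33, 5), (2005, law, 37, 33, 1), (2005, law, 37, 33, 5), (2005, rd, 35, 25, 1), (2005, rd, 35, 25, 5), (2005, x1, 19, 35, 1), (2005, x1, 19, 35, 5)}
π_{genre, mid, bid} gives {(fin, 12, 23), (k2, 11, 24), (k2, 7, 2), (law, 33, 24), (law, 33, 37), (p2, 26, 36), (rd, 25, 35), (x1, 35, 19)} (11 duplicate(s) eliminated).
Apply σ_{mid ≥ 11}; surviving tuples: {(fin, 12, 23), (k2, 11, 24), (law, 33, 24), (law, 33, 37), (p2, 26, 36), (rd, 25, 35), (x1, 35, 19)}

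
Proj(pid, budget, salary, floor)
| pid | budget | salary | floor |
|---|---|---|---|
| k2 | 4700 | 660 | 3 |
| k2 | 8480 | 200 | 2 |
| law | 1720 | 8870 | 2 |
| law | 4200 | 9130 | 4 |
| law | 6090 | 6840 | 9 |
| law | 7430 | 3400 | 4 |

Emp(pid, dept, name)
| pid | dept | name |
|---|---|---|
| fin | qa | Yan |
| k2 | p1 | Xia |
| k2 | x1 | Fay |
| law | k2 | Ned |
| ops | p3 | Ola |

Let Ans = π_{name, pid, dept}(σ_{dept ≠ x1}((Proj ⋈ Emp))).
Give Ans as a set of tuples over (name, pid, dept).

{(Ned, law, k2), (Xia, k2, p1)}

Natural join on pid: {(k2, 4700, 660, 3, p1, Xia), (k2, 4700, 660, 3, x1, Fay), (k2, 8480, 200, 2, p1, Xia), (k2, 8480, 200, 2, x1, Fay), (law, 1720, 8870, 2, k2, Ned), (law, 4200, 9130, 4, k2, Ned), (law, 6090, 6840, 9, k2, Ned), (law, 7430, 3400, 4, k2, Ned)}
Filtering on dept ≠ x1 leaves {(k2, 4700, 660, 3, p1, Xia), (k2, 8480, 200, 2, p1, Xia), (law, 1720, 8870, 2, k2, Ned), (law, 4200, 9130, 4, k2, Ned), (law, 6090, 6840, 9, k2, Ned), (law, 7430, 3400, 4, k2, Ned)}.
π[name, pid, dept]: project onto (name, pid, dept) (4 duplicate(s) eliminated) → {(Ned, law, k2), (Xia, k2, p1)}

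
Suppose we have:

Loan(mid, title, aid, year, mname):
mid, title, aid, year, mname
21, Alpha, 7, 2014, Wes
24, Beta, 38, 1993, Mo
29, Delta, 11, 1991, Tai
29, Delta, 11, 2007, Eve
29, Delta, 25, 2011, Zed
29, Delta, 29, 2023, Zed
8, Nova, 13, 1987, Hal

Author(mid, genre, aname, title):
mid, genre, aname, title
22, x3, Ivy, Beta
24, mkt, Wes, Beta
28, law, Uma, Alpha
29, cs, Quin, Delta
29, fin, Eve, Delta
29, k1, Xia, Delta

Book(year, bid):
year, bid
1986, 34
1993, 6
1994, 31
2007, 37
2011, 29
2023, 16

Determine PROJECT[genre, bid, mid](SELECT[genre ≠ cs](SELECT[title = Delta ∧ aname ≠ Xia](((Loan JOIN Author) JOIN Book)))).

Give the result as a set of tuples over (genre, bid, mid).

{(fin, 16, 29), (fin, 29, 29), (fin, 37, 29)}

Natural join on mid, title: {(24, Beta, 38, 1993, Mo, mkt, Wes), (29, Delta, 11, 1991, Tai, cs, Quin), (29, Delta, 11, 1991, Tai, fin, Eve), (29, Delta, 11, 1991, Tai, k1, Xia), (29, Delta, 11, 2007, Eve, cs, Quin), (29, Delta, 11, 2007, Eve, fin, Eve), (29, Delta, 11, 2007, Eve, k1, Xia), (29, Delta, 25, 2011, Zed, cs, Quin), (29, Delta, 25, 2011, Zed, fin, Eve), (29, Delta, 25, 2011, Zed, k1, Xia), (29, Delta, 29, 2023, Zed, cs, Quin), (29, Delta, 29, 2023, Zed, fin, Eve), (29, Delta, 29, 2023, Zed, k1, Xia)}
Natural join on year: {(24, Beta, 38, 1993, Mo, mkt, Wes, 6), (29, Delta, 11, 2007, Eve, cs, Quin, 37), (29, Delta, 11, 2007, Eve, fin, Eve, 37), (29, Delta, 11, 2007, Eve, k1, Xia, 37), (29, Delta, 25, 2011, Zed, cs, Quin, 29), (29, Delta, 25, 2011, Zed, fin, Eve, 29), (29, Delta, 25, 2011, Zed, k1, Xia, 29), (29, Delta, 29, 2023, Zed, cs, Quin, 16), (29, Delta, 29, 2023, Zed, fin, Eve, 16), (29, Delta, 29, 2023, Zed, k1, Xia, 16)}
σ[title = Delta ∧ aname ≠ Xia]: keep tuples satisfying title = Delta ∧ aname ≠ Xia → {(29, Delta, 11, 2007, Eve, cs, Quin, 37), (29, Delta, 11, 2007, Eve, fin, Eve, 37), (29, Delta, 25, 2011, Zed, cs, Quin, 29), (29, Delta, 25, 2011, Zed, fin, Eve, 29), (29, Delta, 29, 2023, Zed, cs, Quin, 16), (29, Delta, 29, 2023, Zed, fin, Eve, 16)}
σ[genre ≠ cs]: keep tuples satisfying genre ≠ cs → {(29, Delta, 11, 2007, Eve, fin, Eve, 37), (29, Delta, 25, 2011, Zed, fin, Eve, 29), (29, Delta, 29, 2023, Zed, fin, Eve, 16)}
π[genre, bid, mid]: project onto (genre, bid, mid) → {(fin, 16, 29), (fin, 29, 29), (fin, 37, 29)}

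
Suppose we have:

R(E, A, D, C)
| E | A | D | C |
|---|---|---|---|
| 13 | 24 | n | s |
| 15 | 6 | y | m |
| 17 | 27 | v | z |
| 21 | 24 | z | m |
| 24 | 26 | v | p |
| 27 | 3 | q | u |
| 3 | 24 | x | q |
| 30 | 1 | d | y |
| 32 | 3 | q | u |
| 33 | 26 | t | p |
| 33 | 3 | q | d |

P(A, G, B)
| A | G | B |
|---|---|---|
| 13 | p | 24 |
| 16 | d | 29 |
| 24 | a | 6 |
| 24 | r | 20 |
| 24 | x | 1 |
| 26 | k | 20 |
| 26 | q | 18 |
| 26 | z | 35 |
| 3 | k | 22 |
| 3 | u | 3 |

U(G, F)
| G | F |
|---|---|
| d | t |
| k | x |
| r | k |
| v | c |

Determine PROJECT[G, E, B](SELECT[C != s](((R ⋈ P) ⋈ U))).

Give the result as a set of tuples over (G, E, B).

Natural join on A: {(13, 24, n, s, a, 6), (13, 24, n, s, r, 20), (13, 24, n, s, x, 1), (21, 24, z, m, a, 6), (21, 24, z, m, r, 20), (21, 24, z, m, x, 1), (24, 26, v, p, k, 20), (24, 26, v, p, q, 18), (24, 26, v, p, z, 35), (27, 3, q, u, k, 22), (27, 3, q, u, u, 3), (3, 24, x, q, a, 6), (3, 24, x, q, r, 20), (3, 24, x, q, x, 1), (32, 3, q, u, k, 22), (32, 3, q, u, u, 3), (33, 26, t, p, k, 20), (33, 26, t, p, q, 18), (33, 26, t, p, z, 35), (33, 3, q, d, k, 22), (33, 3, q, d, u, 3)}
Natural join on G: {(13, 24, n, s, r, 20, k), (21, 24, z, m, r, 20, k), (24, 26, v, p, k, 20, x), (27, 3, q, u, k, 22, x), (3, 24, x, q, r, 20, k), (32, 3, q, u, k, 22, x), (33, 26, t, p, k, 20, x), (33, 3, q, d, k, 22, x)}
σ[C != s]: keep tuples satisfying C != s → {(21, 24, z, m, r, 20, k), (24, 26, v, p, k, 20, x), (27, 3, q, u, k, 22, x), (3, 24, x, q, r, 20, k), (32, 3, q, u, k, 22, x), (33, 26, t, p, k, 20, x), (33, 3, q, d, k, 22, x)}
Projecting to G, E, B: {(k, 24, 20), (k, 27, 22), (k, 32, 22), (k, 33, 20), (k, 33, 22), (r, 21, 20), (r, 3, 20)}

{(k, 24, 20), (k, 27, 22), (k, 32, 22), (k, 33, 20), (k, 33, 22), (r, 21, 20), (r, 3, 20)}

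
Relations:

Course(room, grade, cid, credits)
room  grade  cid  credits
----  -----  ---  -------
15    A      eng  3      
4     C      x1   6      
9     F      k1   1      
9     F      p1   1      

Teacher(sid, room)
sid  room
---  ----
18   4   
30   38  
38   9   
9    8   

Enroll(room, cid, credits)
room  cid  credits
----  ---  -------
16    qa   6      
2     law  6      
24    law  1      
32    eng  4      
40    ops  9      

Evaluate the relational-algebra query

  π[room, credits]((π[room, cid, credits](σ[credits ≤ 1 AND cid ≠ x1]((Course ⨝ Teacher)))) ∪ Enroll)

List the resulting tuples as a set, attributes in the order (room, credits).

{(16, 6), (2, 6), (24, 1), (32, 4), (40, 9), (9, 1)}

Natural join on room: {(4, C, x1, 6, 18), (9, F, k1, 1, 38), (9, F, p1, 1, 38)}
Apply σ_{credits ≤ 1 AND cid ≠ x1}; surviving tuples: {(9, F, k1, 1, 38), (9, F, p1, 1, 38)}
π[room, cid, credits]: project onto (room, cid, credits) → {(9, k1, 1), (9, p1, 1)}
Taking the union: {(16, qa, 6), (2, law, 6), (24, law, 1), (32, eng, 4), (40, ops, 9), (9, k1, 1), (9, p1, 1)}
π[room, credits]: project onto (room, credits) (1 duplicate(s) eliminated) → {(16, 6), (2, 6), (24, 1), (32, 4), (40, 9), (9, 1)}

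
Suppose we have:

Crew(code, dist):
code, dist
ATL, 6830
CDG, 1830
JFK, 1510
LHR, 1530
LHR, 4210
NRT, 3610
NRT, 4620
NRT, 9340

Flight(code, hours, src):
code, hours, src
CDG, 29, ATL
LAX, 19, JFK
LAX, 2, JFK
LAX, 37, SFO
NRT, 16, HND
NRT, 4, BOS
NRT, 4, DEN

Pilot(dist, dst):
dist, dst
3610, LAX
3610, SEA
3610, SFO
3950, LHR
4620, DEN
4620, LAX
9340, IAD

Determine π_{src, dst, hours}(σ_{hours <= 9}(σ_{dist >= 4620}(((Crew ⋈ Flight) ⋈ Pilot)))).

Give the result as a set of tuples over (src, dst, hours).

{(BOS, DEN, 4), (BOS, IAD, 4), (BOS, LAX, 4), (DEN, DEN, 4), (DEN, IAD, 4), (DEN, LAX, 4)}

Joining Crew and Flight on code yields {(CDG, 1830, 29, ATL), (NRT, 3610, 16, HND), (NRT, 3610, 4, BOS), (NRT, 3610, 4, DEN), (NRT, 4620, 16, HND), (NRT, 4620, 4, BOS), (NRT, 4620, 4, DEN), (NRT, 9340, 16, HND), (NRT, 9340, 4, BOS), (NRT, 9340, 4, DEN)}.
Joining (Crew ⋈ Flight) and Pilot on dist yields {(NRT, 3610, 16, HND, LAX), (NRT, 3610, 16, HND, SEA), (NRT, 3610, 16, HND, SFO), (NRT, 3610, 4, BOS, LAX), (NRT, 3610, 4, BOS, SEA), (NRT, 3610, 4, BOS, SFO), (NRT, 3610, 4, DEN, LAX), (NRT, 3610, 4, DEN, SEA), (NRT, 3610, 4, DEN, SFO), (NRT, 4620, 16, HND, DEN), (NRT, 4620, 16, HND, LAX), (NRT, 4620, 4, BOS, DEN), (NRT, 4620, 4, BOS, LAX), (NRT, 4620, 4, DEN, DEN), (NRT, 4620, 4, DEN, LAX), (NRT, 9340, 16, HND, IAD), (NRT, 9340, 4, BOS, IAD), (NRT, 9340, 4, DEN, IAD)}.
Filtering on dist >= 4620 leaves {(NRT, 4620, 16, HND, DEN), (NRT, 4620, 16, HND, LAX), (NRT, 4620, 4, BOS, DEN), (NRT, 4620, 4, BOS, LAX), (NRT, 4620, 4, DEN, DEN), (NRT, 4620, 4, DEN, LAX), (NRT, 9340, 16, HND, IAD), (NRT, 9340, 4, BOS, IAD), (NRT, 9340, 4, DEN, IAD)}.
Filtering on hours <= 9 leaves {(NRT, 4620, 4, BOS, DEN), (NRT, 4620, 4, BOS, LAX), (NRT, 4620, 4, DEN, DEN), (NRT, 4620, 4, DEN, LAX), (NRT, 9340, 4, BOS, IAD), (NRT, 9340, 4, DEN, IAD)}.
π[src, dst, hours]: project onto (src, dst, hours) → {(BOS, DEN, 4), (BOS, IAD, 4), (BOS, LAX, 4), (DEN, DEN, 4), (DEN, IAD, 4), (DEN, LAX, 4)}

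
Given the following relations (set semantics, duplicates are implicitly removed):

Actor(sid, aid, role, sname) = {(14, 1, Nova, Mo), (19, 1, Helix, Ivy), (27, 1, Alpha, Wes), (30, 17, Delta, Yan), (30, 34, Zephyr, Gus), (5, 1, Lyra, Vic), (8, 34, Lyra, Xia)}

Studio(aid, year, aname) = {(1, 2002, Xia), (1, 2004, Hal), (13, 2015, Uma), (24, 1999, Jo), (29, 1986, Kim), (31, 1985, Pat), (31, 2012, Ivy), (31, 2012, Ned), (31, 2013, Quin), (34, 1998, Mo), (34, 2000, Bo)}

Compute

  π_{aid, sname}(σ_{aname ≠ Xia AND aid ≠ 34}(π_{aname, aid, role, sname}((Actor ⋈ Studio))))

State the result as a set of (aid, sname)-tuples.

Joining Actor and Studio on aid yields {(14, 1, Nova, Mo, 2002, Xia), (14, 1, Nova, Mo, 2004, Hal), (19, 1, Helix, Ivy, 2002, Xia), (19, 1, Helix, Ivy, 2004, Hal), (27, 1, Alpha, Wes, 2002, Xia), (27, 1, Alpha, Wes, 2004, Hal), (30, 34, Zephyr, Gus, 1998, Mo), (30, 34, Zephyr, Gus, 2000, Bo), (5, 1, Lyra, Vic, 2002, Xia), (5, 1, Lyra, Vic, 2004, Hal), (8, 34, Lyra, Xia, 1998, Mo), (8, 34, Lyra, Xia, 2000, Bo)}.
π_{aname, aid, role, sname} gives {(Bo, 34, Lyra, Xia), (Bo, 34, Zephyr, Gus), (Hal, 1, Alpha, Wes), (Hal, 1, Helix, Ivy), (Hal, 1, Lyra, Vic), (Hal, 1, Nova, Mo), (Mo, 34, Lyra, Xia), (Mo, 34, Zephyr, Gus), (Xia, 1, Alpha, Wes), (Xia, 1, Helix, Ivy), (Xia, 1, Lyra, Vic), (Xia, 1, Nova, Mo)}.
Filtering on aname ≠ Xia AND aid ≠ 34 leaves {(Hal, 1, Alpha, Wes), (Hal, 1, Helix, Ivy), (Hal, 1, Lyra, Vic), (Hal, 1, Nova, Mo)}.
π_{aid, sname} gives {(1, Ivy), (1, Mo), (1, Vic), (1, Wes)}.

{(1, Ivy), (1, Mo), (1, Vic), (1, Wes)}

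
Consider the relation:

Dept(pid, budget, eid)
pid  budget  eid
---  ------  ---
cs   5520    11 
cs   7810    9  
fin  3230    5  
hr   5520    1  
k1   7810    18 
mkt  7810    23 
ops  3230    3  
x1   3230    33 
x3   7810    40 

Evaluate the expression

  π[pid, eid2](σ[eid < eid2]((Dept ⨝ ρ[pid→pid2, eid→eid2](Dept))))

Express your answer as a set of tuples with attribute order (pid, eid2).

ρ[pid→pid2, eid→eid2]: schema becomes (pid2, budget, eid2); tuples unchanged.
Joining Dept and ρ[pid→pid2, eid→eid2](Dept) on budget yields {(cs, 5520, 11, cs, 11), (cs, 5520, 11, hr, 1), (cs, 7810, 9, cs, 9), (cs, 7810, 9, k1, 18), (cs, 7810, 9, mkt, 23), (cs, 7810, 9, x3, 40), (fin, 3230, 5, fin, 5), (fin, 3230, 5, ops, 3), (fin, 3230, 5, x1, 33), (hr, 5520, 1, cs, 11), (hr, 5520, 1, hr, 1), (k1, 7810, 18, cs, 9), (k1, 7810, 18, k1, 18), (k1, 7810, 18, mkt, 23), (k1, 7810, 18, x3, 40), (mkt, 7810, 23, cs, 9), (mkt, 7810, 23, k1, 18), (mkt, 7810, 23, mkt, 23), (mkt, 7810, 23, x3, 40), (ops, 3230, 3, fin, 5), (ops, 3230, 3, ops, 3), (ops, 3230, 3, x1, 33), (x1, 3230, 33, fin, 5), (x1, 3230, 33, ops, 3), (x1, 3230, 33, x1, 33), (x3, 7810, 40, cs, 9), (x3, 7810, 40, k1, 18), (x3, 7810, 40, mkt, 23), (x3, 7810, 40, x3, 40)}.
Filtering on eid < eid2 leaves {(cs, 7810, 9, k1, 18), (cs, 7810, 9, mkt, 23), (cs, 7810, 9, x3, 40), (fin, 3230, 5, x1, 33), (hr, 5520, 1, cs, 11), (k1, 7810, 18, mkt, 23), (k1, 7810, 18, x3, 40), (mkt, 7810, 23, x3, 40), (ops, 3230, 3, fin, 5), (ops, 3230, 3, x1, 33)}.
Projecting to pid, eid2: {(cs, 18), (cs, 23), (cs, 40), (fin, 33), (hr, 11), (k1, 23), (k1, 40), (mkt, 40), (ops, 33), (ops, 5)}

{(cs, 18), (cs, 23), (cs, 40), (fin, 33), (hr, 11), (k1, 23), (k1, 40), (mkt, 40), (ops, 33), (ops, 5)}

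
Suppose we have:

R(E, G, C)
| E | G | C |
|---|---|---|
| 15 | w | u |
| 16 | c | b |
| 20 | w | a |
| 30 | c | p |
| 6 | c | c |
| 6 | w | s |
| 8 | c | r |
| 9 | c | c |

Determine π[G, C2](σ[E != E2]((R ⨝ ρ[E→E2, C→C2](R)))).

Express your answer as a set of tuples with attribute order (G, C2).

ρ[E→E2, C→C2]: schema becomes (E2, G, C2); tuples unchanged.
R ⋈ ρ[E→E2, C→C2](R) (natural join on G): {(15, w, u, 15, u), (15, w, u, 20, a), (15, w, u, 6, s), (16, c, b, 16, b), (16, c, b, 30, p), (16, c, b, 6, c), (16, c, b, 8, r), (16, c, b, 9, c), (20, w, a, 15, u), (20, w, a, 20, a), (20, w, a, 6, s), (30, c, p, 16, b), (30, c, p, 30, p), (30, c, p, 6, c), (30, c, p, 8, r), (30, c, p, 9, c), (6, c, c, 16, b), (6, c, c, 30, p), (6, c, c, 6, c), (6, c, c, 8, r), (6, c, c, 9, c), (6, w, s, 15, u), (6, w, s, 20, a), (6, w, s, 6, s), (8, c, r, 16, b), (8, c, r, 30, p), (8, c, r, 6, c), (8, c, r, 8, r), (8, c, r, 9, c), (9, c, c, 16, b), (9, c, c, 30, p), (9, c, c, 6, c), (9, c, c, 8, r), (9, c, c, 9, c)}
Apply σ_{E != E2}; surviving tuples: {(15, w, u, 20, a), (15, w, u, 6, s), (16, c, b, 30, p), (16, c, b, 6, c), (16, c, b, 8, r), (16, c, b, 9, c), (20, w, a, 15, u), (20, w, a, 6, s), (30, c, p, 16, b), (30, c, p, 6, c), (30, c, p, 8, r), (30, c, p, 9, c), (6, c, c, 16, b), (6, c, c, 30, p), (6, c, c, 8, r), (6, c, c, 9, c), (6, w, s, 15, u), (6, w, s, 20, a), (8, c, r, 16, b), (8, c, r, 30, p), (8, c, r, 6, c), (8, c, r, 9, c), (9, c, c, 16, b), (9, c, c, 30, p), (9, c, c, 6, c), (9, c, c, 8, r)}
π[G, C2]: project onto (G, C2) (19 duplicate(s) eliminated) → {(c, b), (c, c), (c, p), (c, r), (w, a), (w, s), (w, u)}

{(c, b), (c, c), (c, p), (c, r), (w, a), (w, s), (w, u)}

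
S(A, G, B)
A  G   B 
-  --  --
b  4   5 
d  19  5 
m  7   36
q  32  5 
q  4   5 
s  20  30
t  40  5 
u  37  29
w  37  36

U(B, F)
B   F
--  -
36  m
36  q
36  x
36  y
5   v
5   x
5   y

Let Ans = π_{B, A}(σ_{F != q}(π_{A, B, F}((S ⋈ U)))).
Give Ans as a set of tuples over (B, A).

S ⋈ U (natural join on B): {(b, 4, 5, v), (b, 4, 5, x), (b, 4, 5, y), (d, 19, 5, v), (d, 19, 5, x), (d, 19, 5, y), (m, 7, 36, m), (m, 7, 36, q), (m, 7, 36, x), (m, 7, 36, y), (q, 32, 5, v), (q, 32, 5, x), (q, 32, 5, y), (q, 4, 5, v), (q, 4, 5, x), (q, 4, 5, y), (t, 40, 5, v), (t, 40, 5, x), (t, 40, 5, y), (w, 37, 36, m), (w, 37, 36, q), (w, 37, 36, x), (w, 37, 36, y)}
Keep only column(s) A, B, F (3 duplicate(s) eliminated): {(b, 5, v), (b, 5, x), (b, 5, y), (d, 5, v), (d, 5, x), (d, 5, y), (m, 36, m), (m, 36, q), (m, 36, x), (m, 36, y), (q, 5, v), (q, 5, x), (q, 5, y), (t, 5, v), (t, 5, x), (t, 5, y), (w, 36, m), (w, 36, q), (w, 36, x), (w, 36, y)}
σ[F != q]: keep tuples satisfying F != q → {(b, 5, v), (b, 5, x), (b, 5, y), (d, 5, v), (d, 5, x), (d, 5, y), (m, 36, m), (m, 36, x), (m, 36, y), (q, 5, v), (q, 5, x), (q, 5, y), (t, 5, v), (t, 5, x), (t, 5, y), (w, 36, m), (w, 36, x), (w, 36, y)}
Keep only column(s) B, A (12 duplicate(s) eliminated): {(36, m), (36, w), (5, b), (5, d), (5, q), (5, t)}

{(36, m), (36, w), (5, b), (5, d), (5, q), (5, t)}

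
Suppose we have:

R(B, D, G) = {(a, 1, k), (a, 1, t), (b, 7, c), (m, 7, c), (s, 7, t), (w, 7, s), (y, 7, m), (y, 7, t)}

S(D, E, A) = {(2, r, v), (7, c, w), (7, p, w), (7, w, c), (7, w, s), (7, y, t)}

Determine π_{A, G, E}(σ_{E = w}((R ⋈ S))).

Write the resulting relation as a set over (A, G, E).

{(c, c, w), (c, m, w), (c, s, w), (c, t, w), (s, c, w), (s, m, w), (s, s, w), (s, t, w)}

R ⋈ S (natural join on D): {(b, 7, c, c, w), (b, 7, c, p, w), (b, 7, c, w, c), (b, 7, c, w, s), (b, 7, c, y, t), (m, 7, c, c, w), (m, 7, c, p, w), (m, 7, c, w, c), (m, 7, c, w, s), (m, 7, c, y, t), (s, 7, t, c, w), (s, 7, t, p, w), (s, 7, t, w, c), (s, 7, t, w, s), (s, 7, t, y, t), (w, 7, s, c, w), (w, 7, s, p, w), (w, 7, s, w, c), (w, 7, s, w, s), (w, 7, s, y, t), (y, 7, m, c, w), (y, 7, m, p, w), (y, 7, m, w, c), (y, 7, m, w, s), (y, 7, m, y, t), (y, 7, t, c, w), (y, 7, t, p, w), (y, 7, t, w, c), (y, 7, t, w, s), (y, 7, t, y, t)}
Apply σ_{E = w}; surviving tuples: {(b, 7, c, w, c), (b, 7, c, w, s), (m, 7, c, w, c), (m, 7, c, w, s), (s, 7, t, w, c), (s, 7, t, w, s), (w, 7, s, w, c), (w, 7, s, w, s), (y, 7, m, w, c), (y, 7, m, w, s), (y, 7, t, w, c), (y, 7, t, w, s)}
Keep only column(s) A, G, E (4 duplicate(s) eliminated): {(c, c, w), (c, m, w), (c, s, w), (c, t, w), (s, c, w), (s, m, w), (s, s, w), (s, t, w)}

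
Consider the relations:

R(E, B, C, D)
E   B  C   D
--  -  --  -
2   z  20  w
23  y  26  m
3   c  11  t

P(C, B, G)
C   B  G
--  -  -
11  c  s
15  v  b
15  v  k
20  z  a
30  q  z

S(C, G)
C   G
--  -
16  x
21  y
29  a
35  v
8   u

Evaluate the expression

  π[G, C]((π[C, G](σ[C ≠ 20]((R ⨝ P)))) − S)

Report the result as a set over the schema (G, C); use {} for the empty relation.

{(s, 11)}

R ⋈ P (natural join on B, C): {(2, z, 20, w, a), (3, c, 11, t, s)}
Apply σ_{C ≠ 20}; surviving tuples: {(3, c, 11, t, s)}
π[C, G]: project onto (C, G) → {(11, s)}
Set difference of the two operands is {(11, s)}.
π[G, C]: project onto (G, C) → {(s, 11)}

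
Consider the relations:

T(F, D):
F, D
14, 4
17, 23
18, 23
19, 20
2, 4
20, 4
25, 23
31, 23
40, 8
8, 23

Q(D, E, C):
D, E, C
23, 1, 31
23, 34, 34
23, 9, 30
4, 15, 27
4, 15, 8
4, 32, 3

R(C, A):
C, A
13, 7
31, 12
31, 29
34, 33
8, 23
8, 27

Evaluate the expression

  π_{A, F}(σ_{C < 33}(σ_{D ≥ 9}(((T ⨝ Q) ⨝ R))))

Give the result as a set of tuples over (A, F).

Natural join on D: {(14, 4, 15, 27), (14, 4, 15, 8), (14, 4, 32, 3), (17, 23, 1, 31), (17, 23, 34, 34), (17, 23, 9, 30), (18, 23, 1, 31), (18, 23, 34, 34), (18, 23, 9, 30), (2, 4, 15, 27), (2, 4, 15, 8), (2, 4, 32, 3), (20, 4, 15, 27), (20, 4, 15, 8), (20, 4, 32, 3), (25, 23, 1, 31), (25, 23, 34, 34), (25, 23, 9, 30), (31, 23, 1, 31), (31, 23, 34, 34), (31, 23, 9, 30), (8, 23, 1, 31), (8, 23, 34, 34), (8, 23, 9, 30)}
Natural join on C: {(14, 4, 15, 8, 23), (14, 4, 15, 8, 27), (17, 23, 1, 31, 12), (17, 23, 1, 31, 29), (17, 23, 34, 34, 33), (18, 23, 1, 31, 12), (18, 23, 1, 31, 29), (18, 23, 34, 34, 33), (2, 4, 15, 8, 23), (2, 4, 15, 8, 27), (20, 4, 15, 8, 23), (20, 4, 15, 8, 27), (25, 23, 1, 31, 12), (25, 23, 1, 31, 29), (25, 23, 34, 34, 33), (31, 23, 1, 31, 12), (31, 23, 1, 31, 29), (31, 23, 34, 34, 33), (8, 23, 1, 31, 12), (8, 23, 1, 31, 29), (8, 23, 34, 34, 33)}
σ[D ≥ 9]: keep tuples satisfying D ≥ 9 → {(17, 23, 1, 31, 12), (17, 23, 1, 31, 29), (17, 23, 34, 34, 33), (18, 23, 1, 31, 12), (18, 23, 1, 31, 29), (18, 23, 34, 34, 33), (25, 23, 1, 31, 12), (25, 23, 1, 31, 29), (25, 23, 34, 34, 33), (31, 23, 1, 31, 12), (31, 23, 1, 31, 29), (31, 23, 34, 34, 33), (8, 23, 1, 31, 12), (8, 23, 1, 31, 29), (8, 23, 34, 34, 33)}
σ[C < 33]: keep tuples satisfying C < 33 → {(17, 23, 1, 31, 12), (17, 23, 1, 31, 29), (18, 23, 1, 31, 12), (18, 23, 1, 31, 29), (25, 23, 1, 31, 12), (25, 23, 1, 31, 29), (31, 23, 1, 31, 12), (31, 23, 1, 31, 29), (8, 23, 1, 31, 12), (8, 23, 1, 31, 29)}
π[A, F]: project onto (A, F) → {(12, 17), (12, 18), (12, 25), (12, 31), (12, 8), (29, 17), (29, 18), (29, 25), (29, 31), (29, 8)}

{(12, 17), (12, 18), (12, 25), (12, 31), (12, 8), (29, 17), (29, 18), (29, 25), (29, 31), (29, 8)}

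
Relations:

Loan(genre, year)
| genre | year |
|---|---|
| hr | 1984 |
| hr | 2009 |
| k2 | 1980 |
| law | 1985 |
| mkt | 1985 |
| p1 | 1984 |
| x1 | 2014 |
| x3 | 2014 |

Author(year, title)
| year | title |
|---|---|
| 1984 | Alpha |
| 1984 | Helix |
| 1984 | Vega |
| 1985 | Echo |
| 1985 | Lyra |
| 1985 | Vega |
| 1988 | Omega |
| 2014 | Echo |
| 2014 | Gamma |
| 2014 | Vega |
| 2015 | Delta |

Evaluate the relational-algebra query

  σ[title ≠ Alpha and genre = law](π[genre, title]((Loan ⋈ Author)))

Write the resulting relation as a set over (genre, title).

Natural join on year: {(hr, 1984, Alpha), (hr, 1984, Helix), (hr, 1984, Vega), (law, 1985, Echo), (law, 1985, Lyra), (law, 1985, Vega), (mkt, 1985, Echo), (mkt, 1985, Lyra), (mkt, 1985, Vega), (p1, 1984, Alpha), (p1, 1984, Helix), (p1, 1984, Vega), (x1, 2014, Echo), (x1, 2014, Gamma), (x1, 2014, Vega), (x3, 2014, Echo), (x3, 2014, Gamma), (x3, 2014, Vega)}
π_{genre, title} gives {(hr, Alpha), (hr, Helix), (hr, Vega), (law, Echo), (law, Lyra), (law, Vega), (mkt, Echo), (mkt, Lyra), (mkt, Vega), (p1, Alpha), (p1, Helix), (p1, Vega), (x1, Echo), (x1, Gamma), (x1, Vega), (x3, Echo), (x3, Gamma), (x3, Vega)}.
Selection title ≠ Alpha and genre = law: {(law, Echo), (law, Lyra), (law, Vega)}

{(law, Echo), (law, Lyra), (law, Vega)}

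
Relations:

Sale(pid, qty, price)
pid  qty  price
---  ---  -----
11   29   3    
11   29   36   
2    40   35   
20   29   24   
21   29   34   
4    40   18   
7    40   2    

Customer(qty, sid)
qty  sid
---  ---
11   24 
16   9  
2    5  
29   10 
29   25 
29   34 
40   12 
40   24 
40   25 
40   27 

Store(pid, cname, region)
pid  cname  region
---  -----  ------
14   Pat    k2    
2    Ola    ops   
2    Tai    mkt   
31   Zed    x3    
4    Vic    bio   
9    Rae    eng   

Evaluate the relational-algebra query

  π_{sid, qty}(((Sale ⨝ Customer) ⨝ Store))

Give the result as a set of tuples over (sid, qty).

{(12, 40), (24, 40), (25, 40), (27, 40)}

Sale ⋈ Customer (natural join on qty): {(11, 29, 3, 10), (11, 29, 3, 25), (11, 29, 3, 34), (11, 29, 36, 10), (11, 29, 36, 25), (11, 29, 36, 34), (2, 40, 35, 12), (2, 40, 35, 24), (2, 40, 35, 25), (2, 40, 35, 27), (20, 29, 24, 10), (20, 29, 24, 25), (20, 29, 24, 34), (21, 29, 34, 10), (21, 29, 34, 25), (21, 29, 34, 34), (4, 40, 18, 12), (4, 40, 18, 24), (4, 40, 18, 25), (4, 40, 18, 27), (7, 40, 2, 12), (7, 40, 2, 24), (7, 40, 2, 25), (7, 40, 2, 27)}
(Sale ⨝ Customer) ⋈ Store (natural join on pid): {(2, 40, 35, 12, Ola, ops), (2, 40, 35, 12, Tai, mkt), (2, 40, 35, 24, Ola, ops), (2, 40, 35, 24, Tai, mkt), (2, 40, 35, 25, Ola, ops), (2, 40, 35, 25, Tai, mkt), (2, 40, 35, 27, Ola, ops), (2, 40, 35, 27, Tai, mkt), (4, 40, 18, 12, Vic, bio), (4, 40, 18, 24, Vic, bio), (4, 40, 18, 25, Vic, bio), (4, 40, 18, 27, Vic, bio)}
π_{sid, qty} gives {(12, 40), (24, 40), (25, 40), (27, 40)} (8 duplicate(s) eliminated).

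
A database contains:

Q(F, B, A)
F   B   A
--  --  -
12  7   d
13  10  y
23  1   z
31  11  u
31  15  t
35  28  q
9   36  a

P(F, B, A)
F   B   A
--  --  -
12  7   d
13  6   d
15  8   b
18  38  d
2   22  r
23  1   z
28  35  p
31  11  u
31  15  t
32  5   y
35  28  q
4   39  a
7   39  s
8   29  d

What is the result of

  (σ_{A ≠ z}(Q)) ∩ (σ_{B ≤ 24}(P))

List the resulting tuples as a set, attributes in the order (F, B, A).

{(12, 7, d), (31, 11, u), (31, 15, t)}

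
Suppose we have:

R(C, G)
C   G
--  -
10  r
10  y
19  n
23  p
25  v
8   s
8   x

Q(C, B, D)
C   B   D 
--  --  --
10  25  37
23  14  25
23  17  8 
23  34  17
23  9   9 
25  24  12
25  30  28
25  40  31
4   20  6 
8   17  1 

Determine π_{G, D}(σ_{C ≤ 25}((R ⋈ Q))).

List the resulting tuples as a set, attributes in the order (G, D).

{(p, 17), (p, 25), (p, 8), (p, 9), (r, 37), (s, 1), (v, 12), (v, 28), (v, 31), (x, 1), (y, 37)}

Natural join on C: {(10, r, 25, 37), (10, y, 25, 37), (23, p, 14, 25), (23, p, 17, 8), (23, p, 34, 17), (23, p, 9, 9), (25, v, 24, 12), (25, v, 30, 28), (25, v, 40, 31), (8, s, 17, 1), (8, x, 17, 1)}
Selection C ≤ 25: {(10, r, 25, 37), (10, y, 25, 37), (23, p, 14, 25), (23, p, 17, 8), (23, p, 34, 17), (23, p, 9, 9), (25, v, 24, 12), (25, v, 30, 28), (25, v, 40, 31), (8, s, 17, 1), (8, x, 17, 1)}
Projecting to G, D: {(p, 17), (p, 25), (p, 8), (p, 9), (r, 37), (s, 1), (v, 12), (v, 28), (v, 31), (x, 1), (y, 37)}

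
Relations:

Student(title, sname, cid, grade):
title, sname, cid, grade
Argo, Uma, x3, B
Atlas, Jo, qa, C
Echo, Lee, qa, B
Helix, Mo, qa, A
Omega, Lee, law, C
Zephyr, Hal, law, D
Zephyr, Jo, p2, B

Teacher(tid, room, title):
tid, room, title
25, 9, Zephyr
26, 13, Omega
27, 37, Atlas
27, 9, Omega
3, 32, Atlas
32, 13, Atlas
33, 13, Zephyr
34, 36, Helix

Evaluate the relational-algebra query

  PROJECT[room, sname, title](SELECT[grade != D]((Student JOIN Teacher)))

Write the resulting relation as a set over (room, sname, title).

Natural join on title: {(Atlas, Jo, qa, C, 27, 37), (Atlas, Jo, qa, C, 3, 32), (Atlas, Jo, qa, C, 32, 13), (Helix, Mo, qa, A, 34, 36), (Omega, Lee, law, C, 26, 13), (Omega, Lee, law, C, 27, 9), (Zephyr, Hal, law, D, 25, 9), (Zephyr, Hal, law, D, 33, 13), (Zephyr, Jo, p2, B, 25, 9), (Zephyr, Jo, p2, B, 33, 13)}
Filtering on grade != D leaves {(Atlas, Jo, qa, C, 27, 37), (Atlas, Jo, qa, C, 3, 32), (Atlas, Jo, qa, C, 32, 13), (Helix, Mo, qa, A, 34, 36), (Omega, Lee, law, C, 26, 13), (Omega, Lee, law, C, 27, 9), (Zephyr, Jo, p2, B, 25, 9), (Zephyr, Jo, p2, B, 33, 13)}.
Projecting to room, sname, title: {(13, Jo, Atlas), (13, Jo, Zephyr), (13, Lee, Omega), (32, Jo, Atlas), (36, Mo, Helix), (37, Jo, Atlas), (9, Jo, Zephyr), (9, Lee, Omega)}

{(13, Jo, Atlas), (13, Jo, Zephyr), (13, Lee, Omega), (32, Jo, Atlas), (36, Mo, Helix), (37, Jo, Atlas), (9, Jo, Zephyr), (9, Lee, Omega)}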